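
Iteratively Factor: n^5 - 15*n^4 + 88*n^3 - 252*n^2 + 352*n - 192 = (n - 4)*(n^4 - 11*n^3 + 44*n^2 - 76*n + 48) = (n - 4)*(n - 2)*(n^3 - 9*n^2 + 26*n - 24) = (n - 4)^2*(n - 2)*(n^2 - 5*n + 6) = (n - 4)^2*(n - 2)^2*(n - 3)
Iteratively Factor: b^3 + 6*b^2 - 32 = (b + 4)*(b^2 + 2*b - 8) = (b - 2)*(b + 4)*(b + 4)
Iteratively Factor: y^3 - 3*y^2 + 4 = (y - 2)*(y^2 - y - 2) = (y - 2)*(y + 1)*(y - 2)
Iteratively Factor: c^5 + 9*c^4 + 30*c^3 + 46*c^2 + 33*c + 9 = (c + 1)*(c^4 + 8*c^3 + 22*c^2 + 24*c + 9) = (c + 1)^2*(c^3 + 7*c^2 + 15*c + 9) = (c + 1)^3*(c^2 + 6*c + 9) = (c + 1)^3*(c + 3)*(c + 3)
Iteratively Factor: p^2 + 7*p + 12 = (p + 3)*(p + 4)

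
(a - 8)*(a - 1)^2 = a^3 - 10*a^2 + 17*a - 8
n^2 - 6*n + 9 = (n - 3)^2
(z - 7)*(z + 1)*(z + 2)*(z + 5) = z^4 + z^3 - 39*z^2 - 109*z - 70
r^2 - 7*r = r*(r - 7)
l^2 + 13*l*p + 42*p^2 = (l + 6*p)*(l + 7*p)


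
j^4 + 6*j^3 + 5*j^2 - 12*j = j*(j - 1)*(j + 3)*(j + 4)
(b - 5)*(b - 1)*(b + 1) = b^3 - 5*b^2 - b + 5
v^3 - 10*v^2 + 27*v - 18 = (v - 6)*(v - 3)*(v - 1)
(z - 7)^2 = z^2 - 14*z + 49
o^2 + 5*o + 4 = (o + 1)*(o + 4)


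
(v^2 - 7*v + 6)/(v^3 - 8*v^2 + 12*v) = (v - 1)/(v*(v - 2))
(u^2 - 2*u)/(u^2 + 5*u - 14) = u/(u + 7)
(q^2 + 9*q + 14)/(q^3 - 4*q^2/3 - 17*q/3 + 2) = 3*(q + 7)/(3*q^2 - 10*q + 3)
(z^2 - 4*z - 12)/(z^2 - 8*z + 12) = (z + 2)/(z - 2)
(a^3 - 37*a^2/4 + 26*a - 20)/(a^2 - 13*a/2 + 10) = (4*a^2 - 21*a + 20)/(2*(2*a - 5))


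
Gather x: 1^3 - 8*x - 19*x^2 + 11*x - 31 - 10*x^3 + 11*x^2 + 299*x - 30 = -10*x^3 - 8*x^2 + 302*x - 60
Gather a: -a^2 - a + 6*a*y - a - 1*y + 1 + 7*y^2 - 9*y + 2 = -a^2 + a*(6*y - 2) + 7*y^2 - 10*y + 3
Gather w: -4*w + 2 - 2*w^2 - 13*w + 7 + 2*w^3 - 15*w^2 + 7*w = 2*w^3 - 17*w^2 - 10*w + 9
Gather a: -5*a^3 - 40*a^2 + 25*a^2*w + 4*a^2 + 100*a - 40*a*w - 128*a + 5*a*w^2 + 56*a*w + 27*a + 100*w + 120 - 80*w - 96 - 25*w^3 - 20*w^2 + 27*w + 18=-5*a^3 + a^2*(25*w - 36) + a*(5*w^2 + 16*w - 1) - 25*w^3 - 20*w^2 + 47*w + 42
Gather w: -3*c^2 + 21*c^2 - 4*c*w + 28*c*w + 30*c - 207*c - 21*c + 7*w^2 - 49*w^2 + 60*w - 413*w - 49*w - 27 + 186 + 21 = 18*c^2 - 198*c - 42*w^2 + w*(24*c - 402) + 180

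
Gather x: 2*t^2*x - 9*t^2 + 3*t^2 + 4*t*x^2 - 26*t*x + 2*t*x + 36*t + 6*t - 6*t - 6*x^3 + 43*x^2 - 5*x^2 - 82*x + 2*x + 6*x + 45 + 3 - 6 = -6*t^2 + 36*t - 6*x^3 + x^2*(4*t + 38) + x*(2*t^2 - 24*t - 74) + 42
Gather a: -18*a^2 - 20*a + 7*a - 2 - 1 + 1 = -18*a^2 - 13*a - 2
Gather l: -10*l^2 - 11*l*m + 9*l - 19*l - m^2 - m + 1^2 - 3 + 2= -10*l^2 + l*(-11*m - 10) - m^2 - m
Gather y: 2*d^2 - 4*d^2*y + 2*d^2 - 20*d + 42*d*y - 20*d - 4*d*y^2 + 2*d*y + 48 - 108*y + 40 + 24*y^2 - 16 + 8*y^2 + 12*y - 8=4*d^2 - 40*d + y^2*(32 - 4*d) + y*(-4*d^2 + 44*d - 96) + 64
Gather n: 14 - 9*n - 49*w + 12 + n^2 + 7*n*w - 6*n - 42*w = n^2 + n*(7*w - 15) - 91*w + 26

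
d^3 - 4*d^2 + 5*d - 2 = (d - 2)*(d - 1)^2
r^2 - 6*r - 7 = (r - 7)*(r + 1)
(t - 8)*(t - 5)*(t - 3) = t^3 - 16*t^2 + 79*t - 120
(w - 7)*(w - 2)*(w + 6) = w^3 - 3*w^2 - 40*w + 84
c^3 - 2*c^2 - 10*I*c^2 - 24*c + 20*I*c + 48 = (c - 2)*(c - 6*I)*(c - 4*I)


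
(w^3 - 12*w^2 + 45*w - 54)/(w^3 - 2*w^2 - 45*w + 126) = (w - 3)/(w + 7)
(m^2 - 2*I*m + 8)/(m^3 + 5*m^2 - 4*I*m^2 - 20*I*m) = (m + 2*I)/(m*(m + 5))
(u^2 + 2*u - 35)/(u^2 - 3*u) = (u^2 + 2*u - 35)/(u*(u - 3))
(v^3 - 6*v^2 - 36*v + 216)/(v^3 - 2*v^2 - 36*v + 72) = (v - 6)/(v - 2)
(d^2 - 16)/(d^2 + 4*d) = (d - 4)/d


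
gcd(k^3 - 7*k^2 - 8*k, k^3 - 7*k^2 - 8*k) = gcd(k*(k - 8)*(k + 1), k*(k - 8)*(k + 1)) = k^3 - 7*k^2 - 8*k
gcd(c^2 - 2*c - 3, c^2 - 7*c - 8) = c + 1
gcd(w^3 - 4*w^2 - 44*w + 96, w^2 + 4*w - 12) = w^2 + 4*w - 12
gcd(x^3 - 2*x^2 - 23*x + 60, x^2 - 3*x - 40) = x + 5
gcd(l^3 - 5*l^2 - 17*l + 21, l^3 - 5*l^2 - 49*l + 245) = l - 7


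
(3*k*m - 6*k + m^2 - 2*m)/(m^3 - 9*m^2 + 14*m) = (3*k + m)/(m*(m - 7))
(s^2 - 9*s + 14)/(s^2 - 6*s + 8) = (s - 7)/(s - 4)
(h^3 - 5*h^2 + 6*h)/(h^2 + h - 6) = h*(h - 3)/(h + 3)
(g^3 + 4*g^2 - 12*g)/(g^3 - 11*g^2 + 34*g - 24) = g*(g^2 + 4*g - 12)/(g^3 - 11*g^2 + 34*g - 24)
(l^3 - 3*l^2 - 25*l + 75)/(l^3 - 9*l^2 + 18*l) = (l^2 - 25)/(l*(l - 6))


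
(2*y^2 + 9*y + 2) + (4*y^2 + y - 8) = 6*y^2 + 10*y - 6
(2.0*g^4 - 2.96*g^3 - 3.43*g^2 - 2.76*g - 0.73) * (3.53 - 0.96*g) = -1.92*g^5 + 9.9016*g^4 - 7.156*g^3 - 9.4583*g^2 - 9.042*g - 2.5769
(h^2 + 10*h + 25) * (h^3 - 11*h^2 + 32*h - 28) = h^5 - h^4 - 53*h^3 + 17*h^2 + 520*h - 700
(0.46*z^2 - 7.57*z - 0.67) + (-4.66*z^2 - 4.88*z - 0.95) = -4.2*z^2 - 12.45*z - 1.62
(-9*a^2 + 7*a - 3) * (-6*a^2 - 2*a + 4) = 54*a^4 - 24*a^3 - 32*a^2 + 34*a - 12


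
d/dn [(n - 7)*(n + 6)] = 2*n - 1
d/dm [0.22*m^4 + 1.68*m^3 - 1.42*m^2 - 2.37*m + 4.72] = 0.88*m^3 + 5.04*m^2 - 2.84*m - 2.37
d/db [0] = 0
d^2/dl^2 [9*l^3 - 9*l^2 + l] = 54*l - 18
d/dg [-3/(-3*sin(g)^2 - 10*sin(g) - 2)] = -6*(3*sin(g) + 5)*cos(g)/(3*sin(g)^2 + 10*sin(g) + 2)^2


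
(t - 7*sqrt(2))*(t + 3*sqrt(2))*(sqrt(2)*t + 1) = sqrt(2)*t^3 - 7*t^2 - 46*sqrt(2)*t - 42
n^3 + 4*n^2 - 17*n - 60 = (n - 4)*(n + 3)*(n + 5)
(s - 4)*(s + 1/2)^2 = s^3 - 3*s^2 - 15*s/4 - 1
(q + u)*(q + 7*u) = q^2 + 8*q*u + 7*u^2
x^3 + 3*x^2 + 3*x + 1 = (x + 1)^3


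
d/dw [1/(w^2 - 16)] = -2*w/(w^2 - 16)^2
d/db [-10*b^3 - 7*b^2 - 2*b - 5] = -30*b^2 - 14*b - 2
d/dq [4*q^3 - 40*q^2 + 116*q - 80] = 12*q^2 - 80*q + 116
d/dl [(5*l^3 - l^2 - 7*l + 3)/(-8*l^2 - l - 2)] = (-40*l^4 - 10*l^3 - 85*l^2 + 52*l + 17)/(64*l^4 + 16*l^3 + 33*l^2 + 4*l + 4)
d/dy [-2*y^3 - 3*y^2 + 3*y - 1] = -6*y^2 - 6*y + 3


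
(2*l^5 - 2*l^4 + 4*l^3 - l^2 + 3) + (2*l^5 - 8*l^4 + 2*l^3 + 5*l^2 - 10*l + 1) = 4*l^5 - 10*l^4 + 6*l^3 + 4*l^2 - 10*l + 4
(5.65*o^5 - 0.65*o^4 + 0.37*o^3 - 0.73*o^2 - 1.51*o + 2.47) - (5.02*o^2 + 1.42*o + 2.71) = 5.65*o^5 - 0.65*o^4 + 0.37*o^3 - 5.75*o^2 - 2.93*o - 0.24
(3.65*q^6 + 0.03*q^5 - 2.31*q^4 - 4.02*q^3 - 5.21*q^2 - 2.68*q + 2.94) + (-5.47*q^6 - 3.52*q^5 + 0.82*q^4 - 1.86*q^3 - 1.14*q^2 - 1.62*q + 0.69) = -1.82*q^6 - 3.49*q^5 - 1.49*q^4 - 5.88*q^3 - 6.35*q^2 - 4.3*q + 3.63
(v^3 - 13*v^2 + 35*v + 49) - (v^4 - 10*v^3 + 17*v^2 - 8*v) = -v^4 + 11*v^3 - 30*v^2 + 43*v + 49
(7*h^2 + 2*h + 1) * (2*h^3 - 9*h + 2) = 14*h^5 + 4*h^4 - 61*h^3 - 4*h^2 - 5*h + 2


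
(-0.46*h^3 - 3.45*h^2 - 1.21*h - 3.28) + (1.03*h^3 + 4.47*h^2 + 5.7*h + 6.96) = 0.57*h^3 + 1.02*h^2 + 4.49*h + 3.68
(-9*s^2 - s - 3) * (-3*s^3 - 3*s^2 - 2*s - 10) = 27*s^5 + 30*s^4 + 30*s^3 + 101*s^2 + 16*s + 30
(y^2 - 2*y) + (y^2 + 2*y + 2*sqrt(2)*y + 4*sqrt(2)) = 2*y^2 + 2*sqrt(2)*y + 4*sqrt(2)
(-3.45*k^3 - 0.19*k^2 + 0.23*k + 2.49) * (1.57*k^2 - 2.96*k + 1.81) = -5.4165*k^5 + 9.9137*k^4 - 5.321*k^3 + 2.8846*k^2 - 6.9541*k + 4.5069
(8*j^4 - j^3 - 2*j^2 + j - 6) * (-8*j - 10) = -64*j^5 - 72*j^4 + 26*j^3 + 12*j^2 + 38*j + 60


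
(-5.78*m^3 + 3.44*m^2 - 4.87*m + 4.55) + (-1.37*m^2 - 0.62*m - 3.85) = -5.78*m^3 + 2.07*m^2 - 5.49*m + 0.7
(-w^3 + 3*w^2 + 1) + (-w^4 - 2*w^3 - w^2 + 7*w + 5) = -w^4 - 3*w^3 + 2*w^2 + 7*w + 6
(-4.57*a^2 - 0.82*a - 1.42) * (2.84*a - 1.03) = -12.9788*a^3 + 2.3783*a^2 - 3.1882*a + 1.4626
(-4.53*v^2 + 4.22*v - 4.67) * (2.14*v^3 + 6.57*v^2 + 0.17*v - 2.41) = -9.6942*v^5 - 20.7313*v^4 + 16.9615*v^3 - 19.0472*v^2 - 10.9641*v + 11.2547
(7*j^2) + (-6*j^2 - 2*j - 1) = j^2 - 2*j - 1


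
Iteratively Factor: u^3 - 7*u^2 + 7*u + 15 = (u - 3)*(u^2 - 4*u - 5) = (u - 3)*(u + 1)*(u - 5)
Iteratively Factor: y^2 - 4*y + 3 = (y - 1)*(y - 3)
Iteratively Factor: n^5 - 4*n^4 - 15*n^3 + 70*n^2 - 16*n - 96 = (n + 4)*(n^4 - 8*n^3 + 17*n^2 + 2*n - 24) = (n + 1)*(n + 4)*(n^3 - 9*n^2 + 26*n - 24) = (n - 4)*(n + 1)*(n + 4)*(n^2 - 5*n + 6) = (n - 4)*(n - 2)*(n + 1)*(n + 4)*(n - 3)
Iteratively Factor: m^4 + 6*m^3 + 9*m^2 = (m + 3)*(m^3 + 3*m^2) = m*(m + 3)*(m^2 + 3*m) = m*(m + 3)^2*(m)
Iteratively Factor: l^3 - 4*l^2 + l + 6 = (l + 1)*(l^2 - 5*l + 6) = (l - 2)*(l + 1)*(l - 3)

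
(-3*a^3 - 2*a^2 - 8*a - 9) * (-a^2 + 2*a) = 3*a^5 - 4*a^4 + 4*a^3 - 7*a^2 - 18*a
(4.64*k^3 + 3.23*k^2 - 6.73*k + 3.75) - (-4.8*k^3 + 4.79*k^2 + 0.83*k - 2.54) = 9.44*k^3 - 1.56*k^2 - 7.56*k + 6.29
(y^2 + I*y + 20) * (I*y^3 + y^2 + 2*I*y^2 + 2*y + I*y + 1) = I*y^5 + 2*I*y^4 + 22*I*y^3 + 20*y^2 + 42*I*y^2 + 40*y + 21*I*y + 20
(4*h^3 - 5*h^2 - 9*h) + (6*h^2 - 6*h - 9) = 4*h^3 + h^2 - 15*h - 9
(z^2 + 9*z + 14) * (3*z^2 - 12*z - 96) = 3*z^4 + 15*z^3 - 162*z^2 - 1032*z - 1344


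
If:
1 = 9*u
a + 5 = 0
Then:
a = -5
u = 1/9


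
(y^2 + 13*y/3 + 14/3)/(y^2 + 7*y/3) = (y + 2)/y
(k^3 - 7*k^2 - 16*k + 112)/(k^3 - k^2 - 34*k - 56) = (k - 4)/(k + 2)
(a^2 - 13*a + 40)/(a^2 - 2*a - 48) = (a - 5)/(a + 6)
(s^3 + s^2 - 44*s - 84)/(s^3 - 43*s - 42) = (s + 2)/(s + 1)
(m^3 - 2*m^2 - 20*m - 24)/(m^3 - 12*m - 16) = (m - 6)/(m - 4)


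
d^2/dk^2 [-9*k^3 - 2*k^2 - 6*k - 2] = -54*k - 4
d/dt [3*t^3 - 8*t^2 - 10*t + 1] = 9*t^2 - 16*t - 10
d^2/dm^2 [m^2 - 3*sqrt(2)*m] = 2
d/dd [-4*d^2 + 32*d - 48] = 32 - 8*d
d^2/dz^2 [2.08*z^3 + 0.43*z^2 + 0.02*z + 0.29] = 12.48*z + 0.86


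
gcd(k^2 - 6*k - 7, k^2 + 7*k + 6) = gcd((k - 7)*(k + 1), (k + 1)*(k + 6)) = k + 1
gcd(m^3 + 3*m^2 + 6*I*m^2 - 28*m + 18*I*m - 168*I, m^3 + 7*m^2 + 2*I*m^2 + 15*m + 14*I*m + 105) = m + 7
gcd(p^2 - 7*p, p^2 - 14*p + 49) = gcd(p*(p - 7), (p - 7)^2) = p - 7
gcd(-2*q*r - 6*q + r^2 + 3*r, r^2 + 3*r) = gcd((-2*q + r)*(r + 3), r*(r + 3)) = r + 3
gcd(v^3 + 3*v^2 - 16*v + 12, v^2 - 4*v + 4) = v - 2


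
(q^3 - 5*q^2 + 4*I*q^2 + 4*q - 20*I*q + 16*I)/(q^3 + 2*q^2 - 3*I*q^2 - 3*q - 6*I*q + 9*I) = (q^2 + 4*q*(-1 + I) - 16*I)/(q^2 + 3*q*(1 - I) - 9*I)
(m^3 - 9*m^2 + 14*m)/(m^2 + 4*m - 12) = m*(m - 7)/(m + 6)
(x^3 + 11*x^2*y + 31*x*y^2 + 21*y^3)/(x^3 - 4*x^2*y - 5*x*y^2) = (x^2 + 10*x*y + 21*y^2)/(x*(x - 5*y))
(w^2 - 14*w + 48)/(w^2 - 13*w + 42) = (w - 8)/(w - 7)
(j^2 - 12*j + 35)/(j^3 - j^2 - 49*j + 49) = (j - 5)/(j^2 + 6*j - 7)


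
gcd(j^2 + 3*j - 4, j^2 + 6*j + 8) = j + 4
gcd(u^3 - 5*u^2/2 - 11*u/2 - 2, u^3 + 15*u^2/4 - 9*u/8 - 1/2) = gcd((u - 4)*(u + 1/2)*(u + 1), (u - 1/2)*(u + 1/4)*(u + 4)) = 1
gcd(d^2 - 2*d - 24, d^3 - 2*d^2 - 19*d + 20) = d + 4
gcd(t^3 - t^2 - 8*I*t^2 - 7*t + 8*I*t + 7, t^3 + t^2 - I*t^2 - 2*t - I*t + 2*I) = t^2 + t*(-1 - I) + I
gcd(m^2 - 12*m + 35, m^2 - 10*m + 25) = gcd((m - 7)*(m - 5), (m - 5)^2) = m - 5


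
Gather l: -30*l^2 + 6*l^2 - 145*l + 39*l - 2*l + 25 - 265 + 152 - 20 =-24*l^2 - 108*l - 108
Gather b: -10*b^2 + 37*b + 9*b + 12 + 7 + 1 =-10*b^2 + 46*b + 20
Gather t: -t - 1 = -t - 1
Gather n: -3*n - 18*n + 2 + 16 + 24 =42 - 21*n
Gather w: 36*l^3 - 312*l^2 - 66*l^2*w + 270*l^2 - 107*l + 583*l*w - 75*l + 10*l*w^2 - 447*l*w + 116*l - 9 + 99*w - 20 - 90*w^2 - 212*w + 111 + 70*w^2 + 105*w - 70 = 36*l^3 - 42*l^2 - 66*l + w^2*(10*l - 20) + w*(-66*l^2 + 136*l - 8) + 12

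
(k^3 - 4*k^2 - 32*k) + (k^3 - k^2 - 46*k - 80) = 2*k^3 - 5*k^2 - 78*k - 80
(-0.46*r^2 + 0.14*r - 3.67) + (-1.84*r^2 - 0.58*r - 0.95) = -2.3*r^2 - 0.44*r - 4.62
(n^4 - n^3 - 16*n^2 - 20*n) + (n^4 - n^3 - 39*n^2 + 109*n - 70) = 2*n^4 - 2*n^3 - 55*n^2 + 89*n - 70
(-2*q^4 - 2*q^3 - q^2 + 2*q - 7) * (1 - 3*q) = 6*q^5 + 4*q^4 + q^3 - 7*q^2 + 23*q - 7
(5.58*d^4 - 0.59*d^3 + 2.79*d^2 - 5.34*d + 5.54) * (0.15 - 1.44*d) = -8.0352*d^5 + 1.6866*d^4 - 4.1061*d^3 + 8.1081*d^2 - 8.7786*d + 0.831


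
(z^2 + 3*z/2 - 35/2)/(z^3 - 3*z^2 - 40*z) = (z - 7/2)/(z*(z - 8))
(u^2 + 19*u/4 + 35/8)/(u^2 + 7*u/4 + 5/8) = (2*u + 7)/(2*u + 1)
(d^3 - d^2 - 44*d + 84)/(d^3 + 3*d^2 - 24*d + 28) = (d - 6)/(d - 2)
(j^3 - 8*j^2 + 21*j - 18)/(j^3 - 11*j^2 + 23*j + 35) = (j^3 - 8*j^2 + 21*j - 18)/(j^3 - 11*j^2 + 23*j + 35)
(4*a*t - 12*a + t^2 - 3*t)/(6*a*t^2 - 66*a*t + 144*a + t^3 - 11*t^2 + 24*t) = (4*a + t)/(6*a*t - 48*a + t^2 - 8*t)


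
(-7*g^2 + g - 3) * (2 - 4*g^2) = 28*g^4 - 4*g^3 - 2*g^2 + 2*g - 6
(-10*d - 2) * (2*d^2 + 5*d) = -20*d^3 - 54*d^2 - 10*d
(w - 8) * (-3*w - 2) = -3*w^2 + 22*w + 16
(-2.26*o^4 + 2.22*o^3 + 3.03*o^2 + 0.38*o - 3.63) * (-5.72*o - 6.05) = 12.9272*o^5 + 0.974599999999997*o^4 - 30.7626*o^3 - 20.5051*o^2 + 18.4646*o + 21.9615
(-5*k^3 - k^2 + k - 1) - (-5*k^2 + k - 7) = -5*k^3 + 4*k^2 + 6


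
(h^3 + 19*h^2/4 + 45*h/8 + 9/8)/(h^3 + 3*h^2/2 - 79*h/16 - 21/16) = 2*(2*h + 3)/(4*h - 7)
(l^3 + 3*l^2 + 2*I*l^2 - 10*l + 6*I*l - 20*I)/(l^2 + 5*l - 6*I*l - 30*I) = (l^2 + 2*l*(-1 + I) - 4*I)/(l - 6*I)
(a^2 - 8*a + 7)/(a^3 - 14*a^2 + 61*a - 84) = (a - 1)/(a^2 - 7*a + 12)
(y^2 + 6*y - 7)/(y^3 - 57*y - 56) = (y - 1)/(y^2 - 7*y - 8)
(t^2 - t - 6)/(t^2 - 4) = (t - 3)/(t - 2)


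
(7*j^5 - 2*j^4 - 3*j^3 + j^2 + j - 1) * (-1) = -7*j^5 + 2*j^4 + 3*j^3 - j^2 - j + 1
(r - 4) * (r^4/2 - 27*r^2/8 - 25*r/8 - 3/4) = r^5/2 - 2*r^4 - 27*r^3/8 + 83*r^2/8 + 47*r/4 + 3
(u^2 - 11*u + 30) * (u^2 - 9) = u^4 - 11*u^3 + 21*u^2 + 99*u - 270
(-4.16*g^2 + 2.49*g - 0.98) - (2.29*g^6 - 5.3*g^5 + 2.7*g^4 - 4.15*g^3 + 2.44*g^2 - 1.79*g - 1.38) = -2.29*g^6 + 5.3*g^5 - 2.7*g^4 + 4.15*g^3 - 6.6*g^2 + 4.28*g + 0.4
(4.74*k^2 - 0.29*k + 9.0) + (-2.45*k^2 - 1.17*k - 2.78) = 2.29*k^2 - 1.46*k + 6.22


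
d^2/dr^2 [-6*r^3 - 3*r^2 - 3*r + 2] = -36*r - 6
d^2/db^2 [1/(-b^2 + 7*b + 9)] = 2*(-b^2 + 7*b + (2*b - 7)^2 + 9)/(-b^2 + 7*b + 9)^3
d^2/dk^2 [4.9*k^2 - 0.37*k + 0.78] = 9.80000000000000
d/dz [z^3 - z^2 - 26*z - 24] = 3*z^2 - 2*z - 26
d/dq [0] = 0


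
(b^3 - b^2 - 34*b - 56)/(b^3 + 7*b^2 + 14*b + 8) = (b - 7)/(b + 1)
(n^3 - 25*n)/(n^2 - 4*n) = (n^2 - 25)/(n - 4)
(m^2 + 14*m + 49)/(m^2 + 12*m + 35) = (m + 7)/(m + 5)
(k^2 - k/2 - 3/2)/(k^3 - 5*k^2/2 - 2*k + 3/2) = (2*k - 3)/(2*k^2 - 7*k + 3)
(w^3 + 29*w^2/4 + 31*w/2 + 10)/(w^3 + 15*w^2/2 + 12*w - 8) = (4*w^2 + 13*w + 10)/(2*(2*w^2 + 7*w - 4))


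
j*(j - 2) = j^2 - 2*j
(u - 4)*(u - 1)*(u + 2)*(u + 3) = u^4 - 15*u^2 - 10*u + 24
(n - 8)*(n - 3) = n^2 - 11*n + 24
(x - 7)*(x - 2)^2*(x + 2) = x^4 - 9*x^3 + 10*x^2 + 36*x - 56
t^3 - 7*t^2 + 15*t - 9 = (t - 3)^2*(t - 1)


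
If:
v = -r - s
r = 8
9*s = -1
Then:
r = 8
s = -1/9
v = -71/9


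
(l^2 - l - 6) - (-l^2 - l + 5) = 2*l^2 - 11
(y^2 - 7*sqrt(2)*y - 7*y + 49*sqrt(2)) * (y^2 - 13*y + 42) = y^4 - 20*y^3 - 7*sqrt(2)*y^3 + 133*y^2 + 140*sqrt(2)*y^2 - 931*sqrt(2)*y - 294*y + 2058*sqrt(2)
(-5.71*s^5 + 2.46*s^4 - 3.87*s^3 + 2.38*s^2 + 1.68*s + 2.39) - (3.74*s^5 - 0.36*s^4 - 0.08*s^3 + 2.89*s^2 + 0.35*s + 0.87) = -9.45*s^5 + 2.82*s^4 - 3.79*s^3 - 0.51*s^2 + 1.33*s + 1.52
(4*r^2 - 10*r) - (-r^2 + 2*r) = 5*r^2 - 12*r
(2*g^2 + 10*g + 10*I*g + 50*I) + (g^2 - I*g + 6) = 3*g^2 + 10*g + 9*I*g + 6 + 50*I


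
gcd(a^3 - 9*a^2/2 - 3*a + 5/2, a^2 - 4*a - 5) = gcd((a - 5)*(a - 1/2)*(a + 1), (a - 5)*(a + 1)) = a^2 - 4*a - 5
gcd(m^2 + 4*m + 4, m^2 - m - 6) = m + 2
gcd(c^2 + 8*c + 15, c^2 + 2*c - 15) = c + 5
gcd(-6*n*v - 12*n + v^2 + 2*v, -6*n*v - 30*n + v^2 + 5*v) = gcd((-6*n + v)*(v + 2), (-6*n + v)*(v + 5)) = -6*n + v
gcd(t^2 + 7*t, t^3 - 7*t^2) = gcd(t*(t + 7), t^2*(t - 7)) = t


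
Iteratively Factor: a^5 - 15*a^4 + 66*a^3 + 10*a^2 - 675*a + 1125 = (a - 5)*(a^4 - 10*a^3 + 16*a^2 + 90*a - 225) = (a - 5)*(a - 3)*(a^3 - 7*a^2 - 5*a + 75) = (a - 5)^2*(a - 3)*(a^2 - 2*a - 15) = (a - 5)^3*(a - 3)*(a + 3)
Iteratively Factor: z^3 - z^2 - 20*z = (z - 5)*(z^2 + 4*z) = z*(z - 5)*(z + 4)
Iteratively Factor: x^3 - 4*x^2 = (x)*(x^2 - 4*x) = x*(x - 4)*(x)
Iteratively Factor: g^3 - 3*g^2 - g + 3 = (g + 1)*(g^2 - 4*g + 3) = (g - 1)*(g + 1)*(g - 3)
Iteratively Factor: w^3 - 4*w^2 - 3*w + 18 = (w + 2)*(w^2 - 6*w + 9) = (w - 3)*(w + 2)*(w - 3)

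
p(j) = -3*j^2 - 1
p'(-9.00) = 54.00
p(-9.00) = -244.00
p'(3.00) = -18.00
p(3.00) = -28.00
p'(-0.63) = 3.78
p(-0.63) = -2.19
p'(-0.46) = 2.76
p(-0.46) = -1.63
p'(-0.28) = 1.68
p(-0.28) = -1.24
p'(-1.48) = 8.88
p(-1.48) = -7.57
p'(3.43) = -20.58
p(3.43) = -36.29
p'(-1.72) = 10.32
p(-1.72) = -9.88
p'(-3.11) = 18.66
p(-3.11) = -30.02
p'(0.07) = -0.42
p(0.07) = -1.01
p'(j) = -6*j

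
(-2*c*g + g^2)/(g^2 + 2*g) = (-2*c + g)/(g + 2)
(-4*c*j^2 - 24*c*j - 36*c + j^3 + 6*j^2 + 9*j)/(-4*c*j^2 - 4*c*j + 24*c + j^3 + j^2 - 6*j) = (j + 3)/(j - 2)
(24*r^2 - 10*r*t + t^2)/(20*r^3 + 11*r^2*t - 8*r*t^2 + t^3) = (6*r - t)/(5*r^2 + 4*r*t - t^2)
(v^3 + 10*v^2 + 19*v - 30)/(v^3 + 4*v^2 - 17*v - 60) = (v^2 + 5*v - 6)/(v^2 - v - 12)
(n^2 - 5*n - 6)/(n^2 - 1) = (n - 6)/(n - 1)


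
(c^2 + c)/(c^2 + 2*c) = (c + 1)/(c + 2)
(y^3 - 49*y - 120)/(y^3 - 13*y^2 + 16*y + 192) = (y + 5)/(y - 8)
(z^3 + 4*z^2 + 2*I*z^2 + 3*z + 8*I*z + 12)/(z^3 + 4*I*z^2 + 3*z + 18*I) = (z^2 + z*(4 - I) - 4*I)/(z^2 + I*z + 6)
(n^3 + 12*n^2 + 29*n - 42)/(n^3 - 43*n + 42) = (n + 6)/(n - 6)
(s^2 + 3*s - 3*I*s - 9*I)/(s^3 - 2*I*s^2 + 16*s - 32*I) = (s^2 + 3*s*(1 - I) - 9*I)/(s^3 - 2*I*s^2 + 16*s - 32*I)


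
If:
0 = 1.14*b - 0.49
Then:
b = 0.43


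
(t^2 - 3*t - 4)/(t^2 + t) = (t - 4)/t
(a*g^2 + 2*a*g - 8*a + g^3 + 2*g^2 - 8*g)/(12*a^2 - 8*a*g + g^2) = (a*g^2 + 2*a*g - 8*a + g^3 + 2*g^2 - 8*g)/(12*a^2 - 8*a*g + g^2)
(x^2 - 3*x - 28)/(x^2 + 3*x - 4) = (x - 7)/(x - 1)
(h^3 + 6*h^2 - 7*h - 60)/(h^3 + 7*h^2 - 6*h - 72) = (h + 5)/(h + 6)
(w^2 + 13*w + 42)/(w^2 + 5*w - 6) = (w + 7)/(w - 1)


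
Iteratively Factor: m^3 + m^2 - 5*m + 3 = (m + 3)*(m^2 - 2*m + 1) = (m - 1)*(m + 3)*(m - 1)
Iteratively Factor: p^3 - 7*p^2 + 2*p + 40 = (p + 2)*(p^2 - 9*p + 20) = (p - 5)*(p + 2)*(p - 4)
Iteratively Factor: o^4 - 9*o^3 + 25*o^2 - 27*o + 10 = (o - 5)*(o^3 - 4*o^2 + 5*o - 2) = (o - 5)*(o - 1)*(o^2 - 3*o + 2) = (o - 5)*(o - 2)*(o - 1)*(o - 1)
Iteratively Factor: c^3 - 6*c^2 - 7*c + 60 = (c + 3)*(c^2 - 9*c + 20) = (c - 5)*(c + 3)*(c - 4)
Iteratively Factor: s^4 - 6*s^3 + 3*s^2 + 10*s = (s + 1)*(s^3 - 7*s^2 + 10*s) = (s - 5)*(s + 1)*(s^2 - 2*s) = s*(s - 5)*(s + 1)*(s - 2)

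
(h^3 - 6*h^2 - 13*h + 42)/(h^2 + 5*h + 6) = (h^2 - 9*h + 14)/(h + 2)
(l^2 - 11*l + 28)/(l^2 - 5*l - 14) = (l - 4)/(l + 2)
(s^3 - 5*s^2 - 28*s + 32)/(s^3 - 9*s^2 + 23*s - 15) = (s^2 - 4*s - 32)/(s^2 - 8*s + 15)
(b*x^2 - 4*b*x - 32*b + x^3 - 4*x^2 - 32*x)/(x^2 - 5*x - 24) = (b*x + 4*b + x^2 + 4*x)/(x + 3)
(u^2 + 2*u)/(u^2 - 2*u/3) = 3*(u + 2)/(3*u - 2)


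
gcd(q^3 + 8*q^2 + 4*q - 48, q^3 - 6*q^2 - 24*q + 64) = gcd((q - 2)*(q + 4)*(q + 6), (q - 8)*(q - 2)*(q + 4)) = q^2 + 2*q - 8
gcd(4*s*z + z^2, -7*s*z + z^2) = z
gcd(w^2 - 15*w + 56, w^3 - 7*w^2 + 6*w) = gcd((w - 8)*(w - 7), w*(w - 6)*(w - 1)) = 1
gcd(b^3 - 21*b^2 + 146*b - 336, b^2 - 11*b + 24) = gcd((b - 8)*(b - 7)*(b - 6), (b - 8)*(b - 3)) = b - 8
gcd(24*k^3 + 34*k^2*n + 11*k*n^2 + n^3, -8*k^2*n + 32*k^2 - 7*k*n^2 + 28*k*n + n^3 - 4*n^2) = k + n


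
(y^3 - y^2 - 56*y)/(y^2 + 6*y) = (y^2 - y - 56)/(y + 6)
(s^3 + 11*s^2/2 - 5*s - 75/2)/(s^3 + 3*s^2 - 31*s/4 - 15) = 2*(s^2 + 8*s + 15)/(2*s^2 + 11*s + 12)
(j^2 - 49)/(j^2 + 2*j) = (j^2 - 49)/(j*(j + 2))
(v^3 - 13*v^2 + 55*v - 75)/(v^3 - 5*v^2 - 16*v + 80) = (v^2 - 8*v + 15)/(v^2 - 16)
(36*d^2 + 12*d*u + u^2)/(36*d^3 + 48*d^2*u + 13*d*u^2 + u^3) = 1/(d + u)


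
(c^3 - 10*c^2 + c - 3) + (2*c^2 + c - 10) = c^3 - 8*c^2 + 2*c - 13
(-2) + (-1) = -3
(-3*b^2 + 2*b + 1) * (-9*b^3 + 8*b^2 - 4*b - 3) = 27*b^5 - 42*b^4 + 19*b^3 + 9*b^2 - 10*b - 3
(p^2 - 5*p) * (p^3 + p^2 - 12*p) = p^5 - 4*p^4 - 17*p^3 + 60*p^2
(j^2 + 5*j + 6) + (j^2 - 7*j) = 2*j^2 - 2*j + 6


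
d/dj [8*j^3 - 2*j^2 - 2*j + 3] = 24*j^2 - 4*j - 2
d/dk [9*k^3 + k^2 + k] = 27*k^2 + 2*k + 1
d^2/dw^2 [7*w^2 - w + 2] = 14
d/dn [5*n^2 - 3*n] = 10*n - 3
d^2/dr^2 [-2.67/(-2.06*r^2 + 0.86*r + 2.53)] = (22.660824*r^2 - 9.460344*r - 2.67*(4.12*r - 0.86)*(8.24*r - 1.72) - 27.831012)/(-2.06*r^2 + 0.86*r + 2.53)^3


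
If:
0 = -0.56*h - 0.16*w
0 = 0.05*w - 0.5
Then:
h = -2.86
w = 10.00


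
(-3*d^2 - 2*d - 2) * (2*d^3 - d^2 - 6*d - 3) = -6*d^5 - d^4 + 16*d^3 + 23*d^2 + 18*d + 6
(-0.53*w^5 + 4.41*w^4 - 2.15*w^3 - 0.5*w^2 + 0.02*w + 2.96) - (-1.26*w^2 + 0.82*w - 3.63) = -0.53*w^5 + 4.41*w^4 - 2.15*w^3 + 0.76*w^2 - 0.8*w + 6.59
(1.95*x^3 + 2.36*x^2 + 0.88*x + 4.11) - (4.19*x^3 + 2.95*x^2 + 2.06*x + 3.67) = -2.24*x^3 - 0.59*x^2 - 1.18*x + 0.44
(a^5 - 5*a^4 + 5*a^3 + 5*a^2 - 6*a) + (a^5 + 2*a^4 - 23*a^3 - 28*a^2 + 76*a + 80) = 2*a^5 - 3*a^4 - 18*a^3 - 23*a^2 + 70*a + 80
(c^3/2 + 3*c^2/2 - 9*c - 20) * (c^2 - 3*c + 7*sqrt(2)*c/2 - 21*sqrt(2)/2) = c^5/2 + 7*sqrt(2)*c^4/4 - 27*c^3/2 - 189*sqrt(2)*c^2/4 + 7*c^2 + 49*sqrt(2)*c/2 + 60*c + 210*sqrt(2)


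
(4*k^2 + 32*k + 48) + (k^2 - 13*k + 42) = 5*k^2 + 19*k + 90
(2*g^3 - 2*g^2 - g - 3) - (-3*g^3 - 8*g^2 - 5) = 5*g^3 + 6*g^2 - g + 2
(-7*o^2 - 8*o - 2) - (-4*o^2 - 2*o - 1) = -3*o^2 - 6*o - 1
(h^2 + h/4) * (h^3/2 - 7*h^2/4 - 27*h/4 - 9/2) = h^5/2 - 13*h^4/8 - 115*h^3/16 - 99*h^2/16 - 9*h/8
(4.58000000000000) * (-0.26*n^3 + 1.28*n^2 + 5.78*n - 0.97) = -1.1908*n^3 + 5.8624*n^2 + 26.4724*n - 4.4426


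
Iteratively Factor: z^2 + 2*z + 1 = (z + 1)*(z + 1)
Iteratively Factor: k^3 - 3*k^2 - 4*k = (k)*(k^2 - 3*k - 4) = k*(k + 1)*(k - 4)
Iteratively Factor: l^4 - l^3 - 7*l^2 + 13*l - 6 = (l - 2)*(l^3 + l^2 - 5*l + 3) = (l - 2)*(l + 3)*(l^2 - 2*l + 1) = (l - 2)*(l - 1)*(l + 3)*(l - 1)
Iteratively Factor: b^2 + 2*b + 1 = (b + 1)*(b + 1)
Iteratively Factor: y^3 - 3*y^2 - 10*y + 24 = (y - 4)*(y^2 + y - 6) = (y - 4)*(y - 2)*(y + 3)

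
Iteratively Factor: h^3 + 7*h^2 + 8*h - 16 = (h - 1)*(h^2 + 8*h + 16) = (h - 1)*(h + 4)*(h + 4)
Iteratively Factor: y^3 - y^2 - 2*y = (y + 1)*(y^2 - 2*y) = (y - 2)*(y + 1)*(y)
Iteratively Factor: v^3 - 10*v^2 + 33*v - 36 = (v - 4)*(v^2 - 6*v + 9) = (v - 4)*(v - 3)*(v - 3)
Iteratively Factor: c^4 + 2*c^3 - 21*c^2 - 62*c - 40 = (c + 4)*(c^3 - 2*c^2 - 13*c - 10) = (c + 1)*(c + 4)*(c^2 - 3*c - 10) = (c - 5)*(c + 1)*(c + 4)*(c + 2)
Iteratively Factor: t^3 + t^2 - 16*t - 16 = (t - 4)*(t^2 + 5*t + 4) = (t - 4)*(t + 1)*(t + 4)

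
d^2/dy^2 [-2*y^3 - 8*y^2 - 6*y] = -12*y - 16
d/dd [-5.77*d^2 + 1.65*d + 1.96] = 1.65 - 11.54*d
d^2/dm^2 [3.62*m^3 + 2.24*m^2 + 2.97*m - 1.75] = 21.72*m + 4.48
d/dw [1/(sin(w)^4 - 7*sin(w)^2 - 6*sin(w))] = 2*(-2*sin(w)^3 + 7*sin(w) + 3)*cos(w)/((-sin(w)^3 + 7*sin(w) + 6)^2*sin(w)^2)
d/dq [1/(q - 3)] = -1/(q - 3)^2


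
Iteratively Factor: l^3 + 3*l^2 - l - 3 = (l - 1)*(l^2 + 4*l + 3) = (l - 1)*(l + 3)*(l + 1)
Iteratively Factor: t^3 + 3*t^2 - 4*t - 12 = (t + 2)*(t^2 + t - 6) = (t + 2)*(t + 3)*(t - 2)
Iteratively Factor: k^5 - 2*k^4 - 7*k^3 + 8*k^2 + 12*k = (k + 2)*(k^4 - 4*k^3 + k^2 + 6*k) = (k + 1)*(k + 2)*(k^3 - 5*k^2 + 6*k) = k*(k + 1)*(k + 2)*(k^2 - 5*k + 6) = k*(k - 2)*(k + 1)*(k + 2)*(k - 3)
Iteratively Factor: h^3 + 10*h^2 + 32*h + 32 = (h + 2)*(h^2 + 8*h + 16) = (h + 2)*(h + 4)*(h + 4)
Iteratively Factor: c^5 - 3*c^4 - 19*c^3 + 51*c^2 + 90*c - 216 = (c - 2)*(c^4 - c^3 - 21*c^2 + 9*c + 108) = (c - 3)*(c - 2)*(c^3 + 2*c^2 - 15*c - 36) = (c - 4)*(c - 3)*(c - 2)*(c^2 + 6*c + 9) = (c - 4)*(c - 3)*(c - 2)*(c + 3)*(c + 3)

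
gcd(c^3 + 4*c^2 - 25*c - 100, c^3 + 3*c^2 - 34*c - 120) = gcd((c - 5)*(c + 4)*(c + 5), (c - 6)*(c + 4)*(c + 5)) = c^2 + 9*c + 20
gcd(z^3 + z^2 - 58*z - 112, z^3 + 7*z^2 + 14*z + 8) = z + 2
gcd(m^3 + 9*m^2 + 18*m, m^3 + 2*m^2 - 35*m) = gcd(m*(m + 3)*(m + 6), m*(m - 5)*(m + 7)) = m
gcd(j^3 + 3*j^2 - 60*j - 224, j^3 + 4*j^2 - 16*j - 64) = j + 4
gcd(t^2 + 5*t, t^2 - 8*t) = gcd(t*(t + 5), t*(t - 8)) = t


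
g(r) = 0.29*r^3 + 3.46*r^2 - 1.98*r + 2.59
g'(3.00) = 26.61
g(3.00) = 35.62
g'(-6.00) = -12.18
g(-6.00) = 76.39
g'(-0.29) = -3.91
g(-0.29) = 3.45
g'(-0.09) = -2.60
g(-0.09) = 2.80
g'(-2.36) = -13.47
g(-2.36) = 22.72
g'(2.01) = 15.44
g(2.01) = 14.94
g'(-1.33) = -9.64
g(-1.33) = 10.66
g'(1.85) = 13.80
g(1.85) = 12.61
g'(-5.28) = -14.26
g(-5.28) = 66.82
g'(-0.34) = -4.23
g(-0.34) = 3.65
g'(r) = 0.87*r^2 + 6.92*r - 1.98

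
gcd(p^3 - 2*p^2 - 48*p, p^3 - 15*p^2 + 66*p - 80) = p - 8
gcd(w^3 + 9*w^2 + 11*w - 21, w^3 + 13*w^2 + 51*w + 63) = w^2 + 10*w + 21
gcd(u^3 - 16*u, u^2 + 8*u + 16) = u + 4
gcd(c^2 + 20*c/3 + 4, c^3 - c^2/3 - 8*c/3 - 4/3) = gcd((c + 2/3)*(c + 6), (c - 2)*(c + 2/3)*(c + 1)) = c + 2/3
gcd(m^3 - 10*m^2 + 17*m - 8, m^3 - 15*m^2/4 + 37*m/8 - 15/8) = m - 1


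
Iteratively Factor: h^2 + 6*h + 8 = (h + 2)*(h + 4)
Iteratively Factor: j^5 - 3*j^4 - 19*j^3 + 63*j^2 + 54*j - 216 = (j + 4)*(j^4 - 7*j^3 + 9*j^2 + 27*j - 54) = (j - 3)*(j + 4)*(j^3 - 4*j^2 - 3*j + 18) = (j - 3)*(j + 2)*(j + 4)*(j^2 - 6*j + 9) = (j - 3)^2*(j + 2)*(j + 4)*(j - 3)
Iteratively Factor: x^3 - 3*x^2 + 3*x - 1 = (x - 1)*(x^2 - 2*x + 1) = (x - 1)^2*(x - 1)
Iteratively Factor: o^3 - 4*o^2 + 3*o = (o - 1)*(o^2 - 3*o) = (o - 3)*(o - 1)*(o)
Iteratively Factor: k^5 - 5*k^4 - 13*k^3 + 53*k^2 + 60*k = (k - 4)*(k^4 - k^3 - 17*k^2 - 15*k) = (k - 4)*(k + 1)*(k^3 - 2*k^2 - 15*k) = (k - 4)*(k + 1)*(k + 3)*(k^2 - 5*k) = (k - 5)*(k - 4)*(k + 1)*(k + 3)*(k)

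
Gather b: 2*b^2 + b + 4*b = 2*b^2 + 5*b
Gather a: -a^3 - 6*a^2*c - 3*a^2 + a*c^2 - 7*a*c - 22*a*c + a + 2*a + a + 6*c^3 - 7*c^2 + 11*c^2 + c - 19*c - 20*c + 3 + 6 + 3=-a^3 + a^2*(-6*c - 3) + a*(c^2 - 29*c + 4) + 6*c^3 + 4*c^2 - 38*c + 12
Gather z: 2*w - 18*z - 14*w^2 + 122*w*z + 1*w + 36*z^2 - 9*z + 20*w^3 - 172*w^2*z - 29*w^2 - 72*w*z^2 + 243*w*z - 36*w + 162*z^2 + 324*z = 20*w^3 - 43*w^2 - 33*w + z^2*(198 - 72*w) + z*(-172*w^2 + 365*w + 297)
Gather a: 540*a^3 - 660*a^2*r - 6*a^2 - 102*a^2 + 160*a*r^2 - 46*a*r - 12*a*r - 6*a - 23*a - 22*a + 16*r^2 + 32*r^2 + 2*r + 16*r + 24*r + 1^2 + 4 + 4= 540*a^3 + a^2*(-660*r - 108) + a*(160*r^2 - 58*r - 51) + 48*r^2 + 42*r + 9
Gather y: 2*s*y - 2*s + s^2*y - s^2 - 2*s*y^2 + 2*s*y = -s^2 - 2*s*y^2 - 2*s + y*(s^2 + 4*s)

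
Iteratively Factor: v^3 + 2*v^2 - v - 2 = (v - 1)*(v^2 + 3*v + 2) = (v - 1)*(v + 2)*(v + 1)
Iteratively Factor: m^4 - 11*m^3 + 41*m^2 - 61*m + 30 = (m - 2)*(m^3 - 9*m^2 + 23*m - 15) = (m - 5)*(m - 2)*(m^2 - 4*m + 3) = (m - 5)*(m - 2)*(m - 1)*(m - 3)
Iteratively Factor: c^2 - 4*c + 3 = (c - 3)*(c - 1)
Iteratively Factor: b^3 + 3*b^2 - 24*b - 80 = (b + 4)*(b^2 - b - 20) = (b - 5)*(b + 4)*(b + 4)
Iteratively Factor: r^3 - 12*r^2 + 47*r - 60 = (r - 3)*(r^2 - 9*r + 20) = (r - 4)*(r - 3)*(r - 5)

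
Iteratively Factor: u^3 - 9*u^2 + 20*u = (u)*(u^2 - 9*u + 20) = u*(u - 5)*(u - 4)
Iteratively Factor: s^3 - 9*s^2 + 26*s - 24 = (s - 3)*(s^2 - 6*s + 8) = (s - 3)*(s - 2)*(s - 4)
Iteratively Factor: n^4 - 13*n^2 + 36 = (n + 3)*(n^3 - 3*n^2 - 4*n + 12) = (n - 3)*(n + 3)*(n^2 - 4) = (n - 3)*(n - 2)*(n + 3)*(n + 2)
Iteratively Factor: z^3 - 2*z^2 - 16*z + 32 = (z - 4)*(z^2 + 2*z - 8) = (z - 4)*(z - 2)*(z + 4)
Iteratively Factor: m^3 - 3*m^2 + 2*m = (m - 1)*(m^2 - 2*m) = (m - 2)*(m - 1)*(m)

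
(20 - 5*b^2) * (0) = 0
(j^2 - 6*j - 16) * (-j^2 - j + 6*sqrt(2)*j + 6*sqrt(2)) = -j^4 + 5*j^3 + 6*sqrt(2)*j^3 - 30*sqrt(2)*j^2 + 22*j^2 - 132*sqrt(2)*j + 16*j - 96*sqrt(2)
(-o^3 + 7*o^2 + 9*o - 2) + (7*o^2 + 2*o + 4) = -o^3 + 14*o^2 + 11*o + 2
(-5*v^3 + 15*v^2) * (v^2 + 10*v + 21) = -5*v^5 - 35*v^4 + 45*v^3 + 315*v^2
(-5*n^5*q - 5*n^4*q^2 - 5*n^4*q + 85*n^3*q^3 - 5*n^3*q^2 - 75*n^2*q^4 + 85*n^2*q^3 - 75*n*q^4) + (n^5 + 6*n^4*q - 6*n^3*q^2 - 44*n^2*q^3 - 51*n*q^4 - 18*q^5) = -5*n^5*q + n^5 - 5*n^4*q^2 + n^4*q + 85*n^3*q^3 - 11*n^3*q^2 - 75*n^2*q^4 + 41*n^2*q^3 - 126*n*q^4 - 18*q^5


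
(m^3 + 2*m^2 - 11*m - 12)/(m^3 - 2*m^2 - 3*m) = (m + 4)/m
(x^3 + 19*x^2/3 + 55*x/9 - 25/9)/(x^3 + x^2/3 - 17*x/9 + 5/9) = (x + 5)/(x - 1)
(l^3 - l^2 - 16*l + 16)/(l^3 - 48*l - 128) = (l^2 - 5*l + 4)/(l^2 - 4*l - 32)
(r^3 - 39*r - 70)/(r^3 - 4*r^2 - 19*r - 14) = (r + 5)/(r + 1)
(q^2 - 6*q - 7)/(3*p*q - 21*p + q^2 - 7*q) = (q + 1)/(3*p + q)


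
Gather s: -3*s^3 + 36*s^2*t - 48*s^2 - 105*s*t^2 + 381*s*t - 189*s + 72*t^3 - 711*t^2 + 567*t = -3*s^3 + s^2*(36*t - 48) + s*(-105*t^2 + 381*t - 189) + 72*t^3 - 711*t^2 + 567*t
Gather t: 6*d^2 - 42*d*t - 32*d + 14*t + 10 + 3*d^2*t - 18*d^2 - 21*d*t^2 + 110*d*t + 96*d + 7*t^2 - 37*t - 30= -12*d^2 + 64*d + t^2*(7 - 21*d) + t*(3*d^2 + 68*d - 23) - 20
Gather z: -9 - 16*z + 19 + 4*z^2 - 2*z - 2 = 4*z^2 - 18*z + 8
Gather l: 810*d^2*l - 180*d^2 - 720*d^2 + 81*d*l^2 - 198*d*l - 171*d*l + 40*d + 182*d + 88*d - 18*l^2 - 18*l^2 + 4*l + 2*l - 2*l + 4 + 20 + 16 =-900*d^2 + 310*d + l^2*(81*d - 36) + l*(810*d^2 - 369*d + 4) + 40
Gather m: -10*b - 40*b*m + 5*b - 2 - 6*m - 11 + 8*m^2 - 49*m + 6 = -5*b + 8*m^2 + m*(-40*b - 55) - 7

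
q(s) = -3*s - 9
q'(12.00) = -3.00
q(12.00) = -45.00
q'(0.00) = -3.00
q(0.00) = -9.00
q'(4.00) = -3.00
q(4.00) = -21.00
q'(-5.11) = -3.00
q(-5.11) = 6.33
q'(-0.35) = -3.00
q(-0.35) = -7.95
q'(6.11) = -3.00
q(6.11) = -27.33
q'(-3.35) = -3.00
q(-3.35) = 1.05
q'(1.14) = -3.00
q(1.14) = -12.42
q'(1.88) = -3.00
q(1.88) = -14.64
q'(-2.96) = -3.00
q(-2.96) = -0.12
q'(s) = -3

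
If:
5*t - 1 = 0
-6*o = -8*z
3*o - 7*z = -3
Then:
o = 4/3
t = 1/5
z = 1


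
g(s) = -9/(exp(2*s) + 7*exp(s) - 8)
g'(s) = -9*(-2*exp(2*s) - 7*exp(s))/(exp(2*s) + 7*exp(s) - 8)^2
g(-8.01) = 1.13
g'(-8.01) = 0.00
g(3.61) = -0.01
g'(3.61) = 0.01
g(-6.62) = 1.13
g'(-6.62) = 0.00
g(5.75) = -0.00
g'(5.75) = 0.00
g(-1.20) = 1.55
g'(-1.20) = 0.61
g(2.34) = -0.05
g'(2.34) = 0.09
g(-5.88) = 1.13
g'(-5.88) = 0.00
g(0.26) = -3.26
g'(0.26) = 14.69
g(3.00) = -0.02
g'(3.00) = 0.03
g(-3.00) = 1.18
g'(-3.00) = 0.05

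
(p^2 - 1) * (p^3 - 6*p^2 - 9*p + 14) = p^5 - 6*p^4 - 10*p^3 + 20*p^2 + 9*p - 14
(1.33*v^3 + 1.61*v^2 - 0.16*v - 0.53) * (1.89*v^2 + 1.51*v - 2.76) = 2.5137*v^5 + 5.0512*v^4 - 1.5421*v^3 - 5.6869*v^2 - 0.3587*v + 1.4628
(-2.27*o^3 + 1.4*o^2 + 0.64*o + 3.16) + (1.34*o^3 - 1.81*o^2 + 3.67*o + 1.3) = -0.93*o^3 - 0.41*o^2 + 4.31*o + 4.46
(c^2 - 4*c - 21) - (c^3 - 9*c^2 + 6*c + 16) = -c^3 + 10*c^2 - 10*c - 37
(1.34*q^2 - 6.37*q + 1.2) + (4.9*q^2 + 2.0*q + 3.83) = 6.24*q^2 - 4.37*q + 5.03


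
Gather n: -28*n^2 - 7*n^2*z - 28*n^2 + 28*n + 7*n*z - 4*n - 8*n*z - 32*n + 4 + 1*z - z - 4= n^2*(-7*z - 56) + n*(-z - 8)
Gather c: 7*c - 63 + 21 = 7*c - 42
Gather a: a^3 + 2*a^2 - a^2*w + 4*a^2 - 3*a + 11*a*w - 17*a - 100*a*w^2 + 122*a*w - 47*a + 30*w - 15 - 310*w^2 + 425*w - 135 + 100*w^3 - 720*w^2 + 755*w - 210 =a^3 + a^2*(6 - w) + a*(-100*w^2 + 133*w - 67) + 100*w^3 - 1030*w^2 + 1210*w - 360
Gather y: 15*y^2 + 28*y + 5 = 15*y^2 + 28*y + 5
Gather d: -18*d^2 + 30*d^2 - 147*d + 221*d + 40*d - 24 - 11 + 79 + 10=12*d^2 + 114*d + 54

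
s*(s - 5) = s^2 - 5*s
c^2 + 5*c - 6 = (c - 1)*(c + 6)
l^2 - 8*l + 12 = (l - 6)*(l - 2)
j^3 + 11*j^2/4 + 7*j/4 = j*(j + 1)*(j + 7/4)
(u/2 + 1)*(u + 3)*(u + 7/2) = u^3/2 + 17*u^2/4 + 47*u/4 + 21/2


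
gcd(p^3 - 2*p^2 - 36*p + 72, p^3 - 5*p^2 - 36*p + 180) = p^2 - 36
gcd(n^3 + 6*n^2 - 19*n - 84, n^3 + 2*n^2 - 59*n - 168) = n^2 + 10*n + 21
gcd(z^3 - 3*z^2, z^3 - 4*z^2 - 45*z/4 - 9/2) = 1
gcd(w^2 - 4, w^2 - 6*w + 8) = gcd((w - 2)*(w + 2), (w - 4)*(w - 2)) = w - 2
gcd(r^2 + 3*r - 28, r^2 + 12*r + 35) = r + 7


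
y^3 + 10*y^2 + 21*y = y*(y + 3)*(y + 7)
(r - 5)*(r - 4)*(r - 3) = r^3 - 12*r^2 + 47*r - 60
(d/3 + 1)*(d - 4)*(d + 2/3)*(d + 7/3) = d^4/3 + 2*d^3/3 - 121*d^2/27 - 338*d/27 - 56/9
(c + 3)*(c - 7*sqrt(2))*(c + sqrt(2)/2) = c^3 - 13*sqrt(2)*c^2/2 + 3*c^2 - 39*sqrt(2)*c/2 - 7*c - 21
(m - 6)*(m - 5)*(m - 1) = m^3 - 12*m^2 + 41*m - 30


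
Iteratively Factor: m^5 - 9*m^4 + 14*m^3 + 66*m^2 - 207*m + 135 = (m - 3)*(m^4 - 6*m^3 - 4*m^2 + 54*m - 45) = (m - 3)*(m + 3)*(m^3 - 9*m^2 + 23*m - 15) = (m - 3)*(m - 1)*(m + 3)*(m^2 - 8*m + 15) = (m - 3)^2*(m - 1)*(m + 3)*(m - 5)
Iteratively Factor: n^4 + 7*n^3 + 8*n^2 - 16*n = (n)*(n^3 + 7*n^2 + 8*n - 16) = n*(n + 4)*(n^2 + 3*n - 4) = n*(n + 4)^2*(n - 1)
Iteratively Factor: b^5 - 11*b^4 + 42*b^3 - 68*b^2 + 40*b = (b - 5)*(b^4 - 6*b^3 + 12*b^2 - 8*b) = (b - 5)*(b - 2)*(b^3 - 4*b^2 + 4*b) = (b - 5)*(b - 2)^2*(b^2 - 2*b) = b*(b - 5)*(b - 2)^2*(b - 2)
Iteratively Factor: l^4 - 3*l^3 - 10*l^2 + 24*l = (l)*(l^3 - 3*l^2 - 10*l + 24) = l*(l + 3)*(l^2 - 6*l + 8) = l*(l - 4)*(l + 3)*(l - 2)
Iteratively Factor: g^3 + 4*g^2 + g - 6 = (g + 3)*(g^2 + g - 2) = (g + 2)*(g + 3)*(g - 1)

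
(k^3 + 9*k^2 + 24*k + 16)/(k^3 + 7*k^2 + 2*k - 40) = (k^2 + 5*k + 4)/(k^2 + 3*k - 10)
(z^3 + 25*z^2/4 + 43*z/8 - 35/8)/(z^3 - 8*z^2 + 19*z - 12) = (8*z^3 + 50*z^2 + 43*z - 35)/(8*(z^3 - 8*z^2 + 19*z - 12))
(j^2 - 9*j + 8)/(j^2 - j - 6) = (-j^2 + 9*j - 8)/(-j^2 + j + 6)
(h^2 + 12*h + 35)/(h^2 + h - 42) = (h + 5)/(h - 6)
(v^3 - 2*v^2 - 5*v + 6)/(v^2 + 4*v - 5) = (v^2 - v - 6)/(v + 5)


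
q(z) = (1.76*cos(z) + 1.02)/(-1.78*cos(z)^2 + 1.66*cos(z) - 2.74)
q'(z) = (-3.56*sin(z)*cos(z) + 1.66*sin(z))*(1.76*cos(z) + 1.02)/(-1.78*cos(z)^2 + 1.66*cos(z) - 2.74)^2 - 1.76*sin(z)/(-1.78*cos(z)^2 + 1.66*cos(z) - 2.74)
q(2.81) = 0.11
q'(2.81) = 0.07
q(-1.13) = -0.75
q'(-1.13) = -0.72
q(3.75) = 0.08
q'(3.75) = -0.15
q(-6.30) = -0.97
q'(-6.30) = 0.00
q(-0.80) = -0.92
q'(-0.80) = -0.30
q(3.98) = 0.03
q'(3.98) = -0.26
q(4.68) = -0.34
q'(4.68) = -0.85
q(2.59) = 0.09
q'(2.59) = 0.13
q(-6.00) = -0.97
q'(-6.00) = 0.01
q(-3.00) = 0.12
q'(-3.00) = -0.03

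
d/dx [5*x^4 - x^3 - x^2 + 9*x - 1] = 20*x^3 - 3*x^2 - 2*x + 9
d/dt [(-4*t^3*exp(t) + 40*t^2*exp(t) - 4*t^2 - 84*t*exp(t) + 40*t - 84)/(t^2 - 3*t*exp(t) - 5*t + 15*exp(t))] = 4*((t^2 - 3*t*exp(t) - 5*t + 15*exp(t))*(-t^3*exp(t) + 7*t^2*exp(t) - t*exp(t) - 2*t - 21*exp(t) + 10) - (3*t*exp(t) - 2*t - 12*exp(t) + 5)*(t^3*exp(t) - 10*t^2*exp(t) + t^2 + 21*t*exp(t) - 10*t + 21))/(t^2 - 3*t*exp(t) - 5*t + 15*exp(t))^2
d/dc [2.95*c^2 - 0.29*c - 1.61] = 5.9*c - 0.29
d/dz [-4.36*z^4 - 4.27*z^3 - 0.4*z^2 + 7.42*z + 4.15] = -17.44*z^3 - 12.81*z^2 - 0.8*z + 7.42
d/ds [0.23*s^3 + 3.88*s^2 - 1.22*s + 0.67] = 0.69*s^2 + 7.76*s - 1.22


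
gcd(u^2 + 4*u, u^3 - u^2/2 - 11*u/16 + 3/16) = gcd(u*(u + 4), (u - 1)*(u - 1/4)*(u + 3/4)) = 1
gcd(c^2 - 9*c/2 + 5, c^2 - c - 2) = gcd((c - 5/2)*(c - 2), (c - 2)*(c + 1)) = c - 2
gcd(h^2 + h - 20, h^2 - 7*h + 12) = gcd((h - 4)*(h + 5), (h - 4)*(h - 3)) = h - 4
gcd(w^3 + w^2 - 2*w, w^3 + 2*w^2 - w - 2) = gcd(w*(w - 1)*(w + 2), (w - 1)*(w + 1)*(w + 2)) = w^2 + w - 2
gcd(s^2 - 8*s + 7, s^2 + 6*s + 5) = 1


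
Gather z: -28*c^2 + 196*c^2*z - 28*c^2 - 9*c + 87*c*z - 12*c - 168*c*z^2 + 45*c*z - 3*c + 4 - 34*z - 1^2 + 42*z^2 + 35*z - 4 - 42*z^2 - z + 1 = -56*c^2 - 168*c*z^2 - 24*c + z*(196*c^2 + 132*c)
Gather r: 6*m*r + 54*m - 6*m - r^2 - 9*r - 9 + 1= 48*m - r^2 + r*(6*m - 9) - 8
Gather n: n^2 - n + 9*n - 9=n^2 + 8*n - 9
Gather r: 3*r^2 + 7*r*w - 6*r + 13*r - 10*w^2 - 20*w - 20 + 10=3*r^2 + r*(7*w + 7) - 10*w^2 - 20*w - 10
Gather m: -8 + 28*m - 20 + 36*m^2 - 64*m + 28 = 36*m^2 - 36*m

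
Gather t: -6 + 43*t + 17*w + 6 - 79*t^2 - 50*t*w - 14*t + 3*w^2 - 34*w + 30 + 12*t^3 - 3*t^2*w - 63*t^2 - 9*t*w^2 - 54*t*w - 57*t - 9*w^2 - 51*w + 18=12*t^3 + t^2*(-3*w - 142) + t*(-9*w^2 - 104*w - 28) - 6*w^2 - 68*w + 48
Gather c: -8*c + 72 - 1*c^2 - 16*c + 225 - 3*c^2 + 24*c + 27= 324 - 4*c^2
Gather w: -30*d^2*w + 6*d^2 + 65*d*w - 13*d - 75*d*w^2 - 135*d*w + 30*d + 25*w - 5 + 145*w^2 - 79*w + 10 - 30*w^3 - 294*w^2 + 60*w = 6*d^2 + 17*d - 30*w^3 + w^2*(-75*d - 149) + w*(-30*d^2 - 70*d + 6) + 5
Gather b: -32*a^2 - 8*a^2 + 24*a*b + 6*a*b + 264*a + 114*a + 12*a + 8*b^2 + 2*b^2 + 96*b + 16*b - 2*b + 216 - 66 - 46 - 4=-40*a^2 + 390*a + 10*b^2 + b*(30*a + 110) + 100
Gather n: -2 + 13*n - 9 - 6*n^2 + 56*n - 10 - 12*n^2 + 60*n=-18*n^2 + 129*n - 21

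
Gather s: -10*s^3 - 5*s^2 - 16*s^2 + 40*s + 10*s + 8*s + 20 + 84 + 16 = -10*s^3 - 21*s^2 + 58*s + 120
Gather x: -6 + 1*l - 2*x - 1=l - 2*x - 7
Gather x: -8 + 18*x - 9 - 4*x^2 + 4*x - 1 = -4*x^2 + 22*x - 18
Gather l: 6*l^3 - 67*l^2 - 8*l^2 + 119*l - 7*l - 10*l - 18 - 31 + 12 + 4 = 6*l^3 - 75*l^2 + 102*l - 33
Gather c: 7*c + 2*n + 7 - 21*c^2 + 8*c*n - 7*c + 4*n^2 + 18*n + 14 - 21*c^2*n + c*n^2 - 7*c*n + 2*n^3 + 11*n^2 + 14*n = c^2*(-21*n - 21) + c*(n^2 + n) + 2*n^3 + 15*n^2 + 34*n + 21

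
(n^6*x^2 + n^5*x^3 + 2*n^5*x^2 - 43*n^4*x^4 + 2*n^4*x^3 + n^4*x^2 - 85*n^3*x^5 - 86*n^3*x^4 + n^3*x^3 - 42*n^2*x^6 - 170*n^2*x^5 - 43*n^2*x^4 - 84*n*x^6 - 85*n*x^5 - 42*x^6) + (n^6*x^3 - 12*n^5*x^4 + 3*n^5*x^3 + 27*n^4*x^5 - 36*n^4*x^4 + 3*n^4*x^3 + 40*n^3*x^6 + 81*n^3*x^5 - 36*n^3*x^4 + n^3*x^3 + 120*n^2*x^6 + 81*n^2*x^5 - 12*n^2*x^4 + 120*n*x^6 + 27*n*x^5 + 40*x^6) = n^6*x^3 + n^6*x^2 - 12*n^5*x^4 + 4*n^5*x^3 + 2*n^5*x^2 + 27*n^4*x^5 - 79*n^4*x^4 + 5*n^4*x^3 + n^4*x^2 + 40*n^3*x^6 - 4*n^3*x^5 - 122*n^3*x^4 + 2*n^3*x^3 + 78*n^2*x^6 - 89*n^2*x^5 - 55*n^2*x^4 + 36*n*x^6 - 58*n*x^5 - 2*x^6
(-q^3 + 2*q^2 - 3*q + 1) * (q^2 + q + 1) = -q^5 + q^4 - 2*q^3 - 2*q + 1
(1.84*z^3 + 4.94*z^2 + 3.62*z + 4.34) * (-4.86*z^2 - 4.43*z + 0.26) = -8.9424*z^5 - 32.1596*z^4 - 38.999*z^3 - 35.8446*z^2 - 18.285*z + 1.1284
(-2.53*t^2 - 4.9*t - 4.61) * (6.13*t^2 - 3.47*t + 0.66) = -15.5089*t^4 - 21.2579*t^3 - 12.9261*t^2 + 12.7627*t - 3.0426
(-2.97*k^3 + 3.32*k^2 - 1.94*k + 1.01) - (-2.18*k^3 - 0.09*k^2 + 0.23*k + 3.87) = -0.79*k^3 + 3.41*k^2 - 2.17*k - 2.86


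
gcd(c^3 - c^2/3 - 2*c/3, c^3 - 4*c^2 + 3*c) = c^2 - c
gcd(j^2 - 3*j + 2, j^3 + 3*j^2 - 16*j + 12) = j^2 - 3*j + 2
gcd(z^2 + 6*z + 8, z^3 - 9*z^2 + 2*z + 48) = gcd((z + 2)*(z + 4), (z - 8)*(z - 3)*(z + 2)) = z + 2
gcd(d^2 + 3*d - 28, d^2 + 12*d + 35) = d + 7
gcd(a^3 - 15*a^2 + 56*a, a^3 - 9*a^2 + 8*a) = a^2 - 8*a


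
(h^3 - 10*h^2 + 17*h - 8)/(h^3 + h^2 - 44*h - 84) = (h^3 - 10*h^2 + 17*h - 8)/(h^3 + h^2 - 44*h - 84)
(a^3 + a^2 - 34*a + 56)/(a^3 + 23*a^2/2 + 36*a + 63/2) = 2*(a^2 - 6*a + 8)/(2*a^2 + 9*a + 9)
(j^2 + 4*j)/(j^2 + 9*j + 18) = j*(j + 4)/(j^2 + 9*j + 18)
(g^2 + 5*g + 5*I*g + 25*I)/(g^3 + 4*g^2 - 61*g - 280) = (g + 5*I)/(g^2 - g - 56)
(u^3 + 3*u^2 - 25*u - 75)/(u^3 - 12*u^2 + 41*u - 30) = (u^2 + 8*u + 15)/(u^2 - 7*u + 6)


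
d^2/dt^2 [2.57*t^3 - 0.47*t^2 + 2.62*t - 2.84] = 15.42*t - 0.94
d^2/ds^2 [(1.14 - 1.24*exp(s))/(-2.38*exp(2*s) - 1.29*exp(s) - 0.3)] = (7.023856*exp(4*s) - 29.636712*exp(3*s) - 15.812244*exp(2*s) + 0.878886*exp(s) + 0.55278)*exp(s)/(13.481272*exp(6*s) + 21.921228*exp(5*s) + 16.979634*exp(4*s) + 7.673049*exp(3*s) + 2.14029*exp(2*s) + 0.3483*exp(s) + 0.027)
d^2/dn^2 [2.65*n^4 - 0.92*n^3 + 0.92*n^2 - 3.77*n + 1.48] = 31.8*n^2 - 5.52*n + 1.84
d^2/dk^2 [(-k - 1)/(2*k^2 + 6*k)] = (k*(k + 3)*(3*k + 4) - (k + 1)*(2*k + 3)^2)/(k^3*(k + 3)^3)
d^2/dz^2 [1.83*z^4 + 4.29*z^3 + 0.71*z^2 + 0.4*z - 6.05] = 21.96*z^2 + 25.74*z + 1.42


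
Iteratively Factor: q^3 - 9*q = (q + 3)*(q^2 - 3*q) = q*(q + 3)*(q - 3)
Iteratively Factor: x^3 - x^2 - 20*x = (x + 4)*(x^2 - 5*x) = (x - 5)*(x + 4)*(x)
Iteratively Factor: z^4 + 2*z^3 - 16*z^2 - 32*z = (z)*(z^3 + 2*z^2 - 16*z - 32) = z*(z + 2)*(z^2 - 16) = z*(z - 4)*(z + 2)*(z + 4)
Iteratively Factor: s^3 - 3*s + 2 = (s + 2)*(s^2 - 2*s + 1) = (s - 1)*(s + 2)*(s - 1)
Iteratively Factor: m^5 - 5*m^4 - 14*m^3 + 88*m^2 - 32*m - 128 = (m + 4)*(m^4 - 9*m^3 + 22*m^2 - 32) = (m - 4)*(m + 4)*(m^3 - 5*m^2 + 2*m + 8) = (m - 4)*(m + 1)*(m + 4)*(m^2 - 6*m + 8) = (m - 4)*(m - 2)*(m + 1)*(m + 4)*(m - 4)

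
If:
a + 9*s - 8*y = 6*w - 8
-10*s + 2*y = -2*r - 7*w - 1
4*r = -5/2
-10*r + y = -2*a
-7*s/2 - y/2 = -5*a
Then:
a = -9301/2804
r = -5/8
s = -13441/2804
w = -19409/2804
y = 1077/2804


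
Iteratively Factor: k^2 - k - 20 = (k - 5)*(k + 4)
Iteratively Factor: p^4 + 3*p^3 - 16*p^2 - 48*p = (p + 4)*(p^3 - p^2 - 12*p) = p*(p + 4)*(p^2 - p - 12) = p*(p - 4)*(p + 4)*(p + 3)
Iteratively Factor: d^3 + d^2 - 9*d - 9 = (d - 3)*(d^2 + 4*d + 3) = (d - 3)*(d + 1)*(d + 3)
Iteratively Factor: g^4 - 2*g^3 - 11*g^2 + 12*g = (g - 4)*(g^3 + 2*g^2 - 3*g) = (g - 4)*(g - 1)*(g^2 + 3*g) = (g - 4)*(g - 1)*(g + 3)*(g)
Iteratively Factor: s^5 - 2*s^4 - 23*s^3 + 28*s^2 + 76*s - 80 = (s + 4)*(s^4 - 6*s^3 + s^2 + 24*s - 20) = (s + 2)*(s + 4)*(s^3 - 8*s^2 + 17*s - 10) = (s - 2)*(s + 2)*(s + 4)*(s^2 - 6*s + 5) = (s - 5)*(s - 2)*(s + 2)*(s + 4)*(s - 1)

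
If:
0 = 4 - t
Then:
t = 4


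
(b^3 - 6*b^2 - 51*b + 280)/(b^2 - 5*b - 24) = (b^2 + 2*b - 35)/(b + 3)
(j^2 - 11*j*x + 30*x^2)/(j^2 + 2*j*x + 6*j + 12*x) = (j^2 - 11*j*x + 30*x^2)/(j^2 + 2*j*x + 6*j + 12*x)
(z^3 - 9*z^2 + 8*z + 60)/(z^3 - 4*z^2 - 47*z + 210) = (z + 2)/(z + 7)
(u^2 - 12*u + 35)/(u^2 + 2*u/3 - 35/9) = 9*(u^2 - 12*u + 35)/(9*u^2 + 6*u - 35)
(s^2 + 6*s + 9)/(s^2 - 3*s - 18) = (s + 3)/(s - 6)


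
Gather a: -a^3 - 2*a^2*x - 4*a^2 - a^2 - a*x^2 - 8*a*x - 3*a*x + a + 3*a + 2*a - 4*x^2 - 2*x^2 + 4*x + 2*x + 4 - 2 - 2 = -a^3 + a^2*(-2*x - 5) + a*(-x^2 - 11*x + 6) - 6*x^2 + 6*x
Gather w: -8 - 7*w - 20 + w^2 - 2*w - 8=w^2 - 9*w - 36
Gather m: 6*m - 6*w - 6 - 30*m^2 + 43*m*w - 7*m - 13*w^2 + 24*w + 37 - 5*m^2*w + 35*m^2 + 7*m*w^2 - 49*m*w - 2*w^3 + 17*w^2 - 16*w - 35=m^2*(5 - 5*w) + m*(7*w^2 - 6*w - 1) - 2*w^3 + 4*w^2 + 2*w - 4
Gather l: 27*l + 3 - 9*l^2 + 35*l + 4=-9*l^2 + 62*l + 7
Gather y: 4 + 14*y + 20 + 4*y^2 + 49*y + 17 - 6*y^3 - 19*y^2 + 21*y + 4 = -6*y^3 - 15*y^2 + 84*y + 45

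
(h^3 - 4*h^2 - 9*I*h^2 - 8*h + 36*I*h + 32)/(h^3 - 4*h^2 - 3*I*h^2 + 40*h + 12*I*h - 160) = (h - I)/(h + 5*I)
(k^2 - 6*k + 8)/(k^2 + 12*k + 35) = (k^2 - 6*k + 8)/(k^2 + 12*k + 35)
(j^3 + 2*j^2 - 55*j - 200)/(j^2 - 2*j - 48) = (j^2 + 10*j + 25)/(j + 6)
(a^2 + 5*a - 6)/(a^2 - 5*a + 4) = (a + 6)/(a - 4)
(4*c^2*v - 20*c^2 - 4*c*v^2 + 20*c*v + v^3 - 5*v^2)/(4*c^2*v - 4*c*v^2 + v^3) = (v - 5)/v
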